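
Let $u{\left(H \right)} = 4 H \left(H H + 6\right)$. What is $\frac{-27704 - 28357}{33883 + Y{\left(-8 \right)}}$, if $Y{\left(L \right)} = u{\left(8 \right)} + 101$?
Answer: $- \frac{56061}{36224} \approx -1.5476$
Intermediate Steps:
$u{\left(H \right)} = 4 H \left(6 + H^{2}\right)$ ($u{\left(H \right)} = 4 H \left(H^{2} + 6\right) = 4 H \left(6 + H^{2}\right)$)
$Y{\left(L \right)} = 2341$ ($Y{\left(L \right)} = 4 \cdot 8 \left(6 + 8^{2}\right) + 101 = 4 \cdot 8 \left(6 + 64\right) + 101 = 4 \cdot 8 \cdot 70 + 101 = 2240 + 101 = 2341$)
$\frac{-27704 - 28357}{33883 + Y{\left(-8 \right)}} = \frac{-27704 - 28357}{33883 + 2341} = - \frac{56061}{36224}$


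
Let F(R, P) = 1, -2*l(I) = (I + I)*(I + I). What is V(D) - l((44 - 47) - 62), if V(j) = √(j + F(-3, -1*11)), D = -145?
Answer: 8450 + 12*I ≈ 8450.0 + 12.0*I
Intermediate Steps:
l(I) = -2*I² (l(I) = -(I + I)*(I + I)/2 = -2*I*2*I/2 = -2*I²)
V(j) = √(1 + j) (V(j) = √(j + 1) = √(1 + j))
V(D) - l((44 - 47) - 62) = √(1 - 145) - (-2)*((44 - 47) - 62)² = √(-144) - (-2)*(-3 - 62)² = 12*I - (-2)*(-65)² = 12*I - (-2)*4225 = 12*I - 1*(-8450) = 12*I + 8450 = 8450 + 12*I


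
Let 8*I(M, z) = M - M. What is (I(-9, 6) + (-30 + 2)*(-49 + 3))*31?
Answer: 39928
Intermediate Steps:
I(M, z) = 0 (I(M, z) = (M - M)/8 = (⅛)*0 = 0)
(I(-9, 6) + (-30 + 2)*(-49 + 3))*31 = (0 + (-30 + 2)*(-49 + 3))*31 = (0 - 28*(-46))*31 = (0 + 1288)*31 = 1288*31 = 39928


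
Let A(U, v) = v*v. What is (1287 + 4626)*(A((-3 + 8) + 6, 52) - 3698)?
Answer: -5877522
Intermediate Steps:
A(U, v) = v²
(1287 + 4626)*(A((-3 + 8) + 6, 52) - 3698) = (1287 + 4626)*(52² - 3698) = 5913*(2704 - 3698) = 5913*(-994) = -5877522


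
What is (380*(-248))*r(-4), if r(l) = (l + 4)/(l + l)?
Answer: 0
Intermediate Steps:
r(l) = (4 + l)/(2*l) (r(l) = (4 + l)/((2*l)) = (4 + l)*(1/(2*l)) = (4 + l)/(2*l))
(380*(-248))*r(-4) = (380*(-248))*((½)*(4 - 4)/(-4)) = -47120*(-1)*0/4 = -94240*0 = 0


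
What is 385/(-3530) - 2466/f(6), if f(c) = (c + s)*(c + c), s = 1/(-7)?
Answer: -509369/14473 ≈ -35.194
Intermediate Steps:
s = -⅐ ≈ -0.14286
f(c) = 2*c*(-⅐ + c) (f(c) = (c - ⅐)*(c + c) = (-⅐ + c)*(2*c) = 2*c*(-⅐ + c))
385/(-3530) - 2466/f(6) = 385/(-3530) - 2466*7/(12*(-1 + 7*6)) = 385*(-1/3530) - 2466*7/(12*(-1 + 42)) = -77/706 - 2466/((2/7)*6*41) = -77/706 - 2466/492/7 = -77/706 - 2466*7/492 = -77/706 - 2877/82 = -509369/14473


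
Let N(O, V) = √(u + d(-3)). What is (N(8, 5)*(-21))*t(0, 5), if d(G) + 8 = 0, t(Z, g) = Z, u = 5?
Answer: 0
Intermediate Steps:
d(G) = -8 (d(G) = -8 + 0 = -8)
N(O, V) = I*√3 (N(O, V) = √(5 - 8) = √(-3) = I*√3)
(N(8, 5)*(-21))*t(0, 5) = ((I*√3)*(-21))*0 = -21*I*√3*0 = 0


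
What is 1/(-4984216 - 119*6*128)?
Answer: -1/5075608 ≈ -1.9702e-7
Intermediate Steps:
1/(-4984216 - 119*6*128) = 1/(-4984216 - 714*128) = 1/(-4984216 - 1*91392) = 1/(-4984216 - 91392) = 1/(-5075608) = -1/5075608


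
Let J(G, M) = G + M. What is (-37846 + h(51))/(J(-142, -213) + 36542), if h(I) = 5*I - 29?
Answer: -37620/36187 ≈ -1.0396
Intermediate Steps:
h(I) = -29 + 5*I
(-37846 + h(51))/(J(-142, -213) + 36542) = (-37846 + (-29 + 5*51))/((-142 - 213) + 36542) = (-37846 + (-29 + 255))/(-355 + 36542) = (-37846 + 226)/36187 = -37620*1/36187 = -37620/36187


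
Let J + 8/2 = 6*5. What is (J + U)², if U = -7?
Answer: 361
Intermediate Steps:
J = 26 (J = -4 + 6*5 = -4 + 30 = 26)
(J + U)² = (26 - 7)² = 19² = 361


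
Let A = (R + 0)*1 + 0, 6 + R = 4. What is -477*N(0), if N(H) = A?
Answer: 954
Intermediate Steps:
R = -2 (R = -6 + 4 = -2)
A = -2 (A = (-2 + 0)*1 + 0 = -2*1 + 0 = -2 + 0 = -2)
N(H) = -2
-477*N(0) = -477*(-2) = 954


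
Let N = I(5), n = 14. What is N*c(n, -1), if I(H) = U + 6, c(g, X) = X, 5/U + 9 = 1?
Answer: -43/8 ≈ -5.3750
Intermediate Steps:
U = -5/8 (U = 5/(-9 + 1) = 5/(-8) = 5*(-1/8) = -5/8 ≈ -0.62500)
I(H) = 43/8 (I(H) = -5/8 + 6 = 43/8)
N = 43/8 ≈ 5.3750
N*c(n, -1) = (43/8)*(-1) = -43/8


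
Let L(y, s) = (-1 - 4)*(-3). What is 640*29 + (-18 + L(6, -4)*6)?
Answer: 18632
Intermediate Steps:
L(y, s) = 15 (L(y, s) = -5*(-3) = 15)
640*29 + (-18 + L(6, -4)*6) = 640*29 + (-18 + 15*6) = 18560 + (-18 + 90) = 18560 + 72 = 18632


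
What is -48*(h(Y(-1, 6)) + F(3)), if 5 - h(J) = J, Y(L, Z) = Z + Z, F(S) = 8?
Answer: -48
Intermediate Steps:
Y(L, Z) = 2*Z
h(J) = 5 - J
-48*(h(Y(-1, 6)) + F(3)) = -48*((5 - 2*6) + 8) = -48*((5 - 1*12) + 8) = -48*((5 - 12) + 8) = -48*(-7 + 8) = -48*1 = -48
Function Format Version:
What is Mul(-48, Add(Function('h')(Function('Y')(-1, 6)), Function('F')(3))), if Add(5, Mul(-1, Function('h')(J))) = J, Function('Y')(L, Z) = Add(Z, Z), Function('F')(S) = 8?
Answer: -48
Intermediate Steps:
Function('Y')(L, Z) = Mul(2, Z)
Function('h')(J) = Add(5, Mul(-1, J))
Mul(-48, Add(Function('h')(Function('Y')(-1, 6)), Function('F')(3))) = Mul(-48, Add(Add(5, Mul(-1, Mul(2, 6))), 8)) = Mul(-48, Add(Add(5, Mul(-1, 12)), 8)) = Mul(-48, Add(Add(5, -12), 8)) = Mul(-48, Add(-7, 8)) = Mul(-48, 1) = -48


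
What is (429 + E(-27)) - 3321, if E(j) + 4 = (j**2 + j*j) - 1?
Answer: -1439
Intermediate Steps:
E(j) = -5 + 2*j**2 (E(j) = -4 + ((j**2 + j*j) - 1) = -4 + ((j**2 + j**2) - 1) = -4 + (2*j**2 - 1) = -4 + (-1 + 2*j**2) = -5 + 2*j**2)
(429 + E(-27)) - 3321 = (429 + (-5 + 2*(-27)**2)) - 3321 = (429 + (-5 + 2*729)) - 3321 = (429 + (-5 + 1458)) - 3321 = (429 + 1453) - 3321 = 1882 - 3321 = -1439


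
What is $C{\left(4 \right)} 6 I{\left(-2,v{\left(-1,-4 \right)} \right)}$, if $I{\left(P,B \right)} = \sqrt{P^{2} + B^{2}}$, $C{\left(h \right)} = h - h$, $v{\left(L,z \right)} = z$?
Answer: $0$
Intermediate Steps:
$C{\left(h \right)} = 0$
$I{\left(P,B \right)} = \sqrt{B^{2} + P^{2}}$
$C{\left(4 \right)} 6 I{\left(-2,v{\left(-1,-4 \right)} \right)} = 0 \cdot 6 \sqrt{\left(-4\right)^{2} + \left(-2\right)^{2}} = 0 \sqrt{16 + 4} = 0 \sqrt{20} = 0 \cdot 2 \sqrt{5} = 0$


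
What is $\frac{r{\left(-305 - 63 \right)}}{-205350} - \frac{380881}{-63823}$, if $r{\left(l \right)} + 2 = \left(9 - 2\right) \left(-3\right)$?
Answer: $\frac{78215381279}{13106053050} \approx 5.9679$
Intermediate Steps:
$r{\left(l \right)} = -23$ ($r{\left(l \right)} = -2 + \left(9 - 2\right) \left(-3\right) = -2 + 7 \left(-3\right) = -2 - 21 = -23$)
$\frac{r{\left(-305 - 63 \right)}}{-205350} - \frac{380881}{-63823} = - \frac{23}{-205350} - \frac{380881}{-63823} = \left(-23\right) \left(- \frac{1}{205350}\right) - - \frac{380881}{63823} = \frac{23}{205350} + \frac{380881}{63823} = \frac{78215381279}{13106053050}$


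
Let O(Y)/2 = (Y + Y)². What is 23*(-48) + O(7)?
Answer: -712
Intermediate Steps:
O(Y) = 8*Y² (O(Y) = 2*(Y + Y)² = 2*(2*Y)² = 2*(4*Y²) = 8*Y²)
23*(-48) + O(7) = 23*(-48) + 8*7² = -1104 + 8*49 = -1104 + 392 = -712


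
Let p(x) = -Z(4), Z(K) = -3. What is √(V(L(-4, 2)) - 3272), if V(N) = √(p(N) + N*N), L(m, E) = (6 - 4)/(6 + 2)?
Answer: I*√13081/2 ≈ 57.186*I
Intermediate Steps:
p(x) = 3 (p(x) = -1*(-3) = 3)
L(m, E) = ¼ (L(m, E) = 2/8 = 2*(⅛) = ¼)
V(N) = √(3 + N²) (V(N) = √(3 + N*N) = √(3 + N²))
√(V(L(-4, 2)) - 3272) = √(√(3 + (¼)²) - 3272) = √(√(3 + 1/16) - 3272) = √(√(49/16) - 3272) = √(7/4 - 3272) = √(-13081/4) = I*√13081/2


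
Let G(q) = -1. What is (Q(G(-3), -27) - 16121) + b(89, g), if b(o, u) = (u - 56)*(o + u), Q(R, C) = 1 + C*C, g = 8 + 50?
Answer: -15097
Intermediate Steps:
g = 58
Q(R, C) = 1 + C²
b(o, u) = (-56 + u)*(o + u)
(Q(G(-3), -27) - 16121) + b(89, g) = ((1 + (-27)²) - 16121) + (58² - 56*89 - 56*58 + 89*58) = ((1 + 729) - 16121) + (3364 - 4984 - 3248 + 5162) = (730 - 16121) + 294 = -15391 + 294 = -15097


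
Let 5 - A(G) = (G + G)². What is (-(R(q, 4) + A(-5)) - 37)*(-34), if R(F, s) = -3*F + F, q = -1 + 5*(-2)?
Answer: -1224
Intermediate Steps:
A(G) = 5 - 4*G² (A(G) = 5 - (G + G)² = 5 - (2*G)² = 5 - 4*G²)
q = -11 (q = -1 - 10 = -11)
R(F, s) = -2*F
(-(R(q, 4) + A(-5)) - 37)*(-34) = (-(-2*(-11) + (5 - 4*(-5)²)) - 37)*(-34) = (-(22 + (5 - 4*25)) - 37)*(-34) = (-(22 + (5 - 100)) - 37)*(-34) = (-(22 - 95) - 37)*(-34) = (-1*(-73) - 37)*(-34) = (73 - 37)*(-34) = 36*(-34) = -1224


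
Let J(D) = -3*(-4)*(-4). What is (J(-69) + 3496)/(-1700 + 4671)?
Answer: 3448/2971 ≈ 1.1606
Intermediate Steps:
J(D) = -48 (J(D) = 12*(-4) = -48)
(J(-69) + 3496)/(-1700 + 4671) = (-48 + 3496)/(-1700 + 4671) = 3448/2971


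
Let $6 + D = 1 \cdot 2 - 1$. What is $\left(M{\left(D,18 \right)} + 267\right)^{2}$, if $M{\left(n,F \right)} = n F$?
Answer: $31329$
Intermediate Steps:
$D = -5$ ($D = -6 + \left(1 \cdot 2 - 1\right) = -6 + \left(2 - 1\right) = -6 + 1 = -5$)
$M{\left(n,F \right)} = F n$
$\left(M{\left(D,18 \right)} + 267\right)^{2} = \left(18 \left(-5\right) + 267\right)^{2} = \left(-90 + 267\right)^{2} = 177^{2} = 31329$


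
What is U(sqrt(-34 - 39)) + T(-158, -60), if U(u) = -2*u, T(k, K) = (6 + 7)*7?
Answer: 91 - 2*I*sqrt(73) ≈ 91.0 - 17.088*I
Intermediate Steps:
T(k, K) = 91 (T(k, K) = 13*7 = 91)
U(sqrt(-34 - 39)) + T(-158, -60) = -2*sqrt(-34 - 39) + 91 = -2*I*sqrt(73) + 91 = 91 - 2*I*sqrt(73)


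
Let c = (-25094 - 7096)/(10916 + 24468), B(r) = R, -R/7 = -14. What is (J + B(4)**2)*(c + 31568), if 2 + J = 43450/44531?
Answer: 59706246605686408/196960613 ≈ 3.0314e+8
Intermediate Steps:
R = 98 (R = -7*(-14) = 98)
B(r) = 98
c = -16095/17692 (c = -32190/35384 = -32190*1/35384 = -16095/17692 ≈ -0.90973)
J = -45612/44531 (J = -2 + 43450/44531 = -45612/44531 ≈ -1.0243)
(J + B(4)**2)*(c + 31568) = (-45612/44531 + 98**2)*(-16095/17692 + 31568) = (-45612/44531 + 9604)*(558484961/17692) = (427630112/44531)*(558484961/17692) = 59706246605686408/196960613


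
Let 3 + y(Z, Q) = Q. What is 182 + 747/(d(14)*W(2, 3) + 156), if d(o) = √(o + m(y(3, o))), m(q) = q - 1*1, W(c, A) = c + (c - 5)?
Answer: 378443/2026 + 249*√6/4052 ≈ 186.94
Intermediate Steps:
y(Z, Q) = -3 + Q
W(c, A) = -5 + 2*c (W(c, A) = c + (-5 + c) = -5 + 2*c)
m(q) = -1 + q (m(q) = q - 1 = -1 + q)
d(o) = √(-4 + 2*o) (d(o) = √(o + (-1 + (-3 + o))) = √(o + (-4 + o)) = √(-4 + 2*o))
182 + 747/(d(14)*W(2, 3) + 156) = 182 + 747/(√(-4 + 2*14)*(-5 + 2*2) + 156) = 182 + 747/(√(-4 + 28)*(-5 + 4) + 156) = 182 + 747/(√24*(-1) + 156) = 182 + 747/((2*√6)*(-1) + 156) = 182 + 747/(-2*√6 + 156) = 182 + 747/(156 - 2*√6)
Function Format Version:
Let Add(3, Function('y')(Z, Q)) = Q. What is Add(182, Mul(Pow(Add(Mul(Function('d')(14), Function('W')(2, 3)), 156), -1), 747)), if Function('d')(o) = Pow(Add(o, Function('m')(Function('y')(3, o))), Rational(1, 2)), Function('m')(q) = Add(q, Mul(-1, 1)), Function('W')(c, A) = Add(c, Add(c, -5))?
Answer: Add(Rational(378443, 2026), Mul(Rational(249, 4052), Pow(6, Rational(1, 2)))) ≈ 186.94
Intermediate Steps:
Function('y')(Z, Q) = Add(-3, Q)
Function('W')(c, A) = Add(-5, Mul(2, c)) (Function('W')(c, A) = Add(c, Add(-5, c)) = Add(-5, Mul(2, c)))
Function('m')(q) = Add(-1, q) (Function('m')(q) = Add(q, -1) = Add(-1, q))
Function('d')(o) = Pow(Add(-4, Mul(2, o)), Rational(1, 2)) (Function('d')(o) = Pow(Add(o, Add(-1, Add(-3, o))), Rational(1, 2)) = Pow(Add(o, Add(-4, o)), Rational(1, 2)) = Pow(Add(-4, Mul(2, o)), Rational(1, 2)))
Add(182, Mul(Pow(Add(Mul(Function('d')(14), Function('W')(2, 3)), 156), -1), 747)) = Add(182, Mul(Pow(Add(Mul(Pow(Add(-4, Mul(2, 14)), Rational(1, 2)), Add(-5, Mul(2, 2))), 156), -1), 747)) = Add(182, Mul(Pow(Add(Mul(Pow(Add(-4, 28), Rational(1, 2)), Add(-5, 4)), 156), -1), 747)) = Add(182, Mul(Pow(Add(Mul(Pow(24, Rational(1, 2)), -1), 156), -1), 747)) = Add(182, Mul(Pow(Add(Mul(Mul(2, Pow(6, Rational(1, 2))), -1), 156), -1), 747)) = Add(182, Mul(Pow(Add(Mul(-2, Pow(6, Rational(1, 2))), 156), -1), 747)) = Add(182, Mul(Pow(Add(156, Mul(-2, Pow(6, Rational(1, 2)))), -1), 747)) = Add(182, Mul(747, Pow(Add(156, Mul(-2, Pow(6, Rational(1, 2)))), -1)))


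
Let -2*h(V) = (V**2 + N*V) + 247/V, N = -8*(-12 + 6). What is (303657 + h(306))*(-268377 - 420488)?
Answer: -105183274233445/612 ≈ -1.7187e+11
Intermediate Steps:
N = 48 (N = -8*(-6) = 48)
h(V) = -24*V - 247/(2*V) - V**2/2 (h(V) = -((V**2 + 48*V) + 247/V)/2 = -(V**2 + 48*V + 247/V)/2 = -24*V - 247/(2*V) - V**2/2)
(303657 + h(306))*(-268377 - 420488) = (303657 + (1/2)*(-247 + 306**2*(-48 - 1*306))/306)*(-268377 - 420488) = (303657 + (1/2)*(1/306)*(-247 + 93636*(-48 - 306)))*(-688865) = (303657 + (1/2)*(1/306)*(-247 + 93636*(-354)))*(-688865) = (303657 + (1/2)*(1/306)*(-247 - 33147144))*(-688865) = (303657 + (1/2)*(1/306)*(-33147391))*(-688865) = (303657 - 33147391/612)*(-688865) = (152690693/612)*(-688865) = -105183274233445/612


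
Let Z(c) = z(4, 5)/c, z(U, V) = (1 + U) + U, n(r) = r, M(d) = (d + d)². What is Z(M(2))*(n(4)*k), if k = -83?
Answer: -747/4 ≈ -186.75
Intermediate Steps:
M(d) = 4*d² (M(d) = (2*d)² = 4*d²)
z(U, V) = 1 + 2*U
Z(c) = 9/c (Z(c) = (1 + 2*4)/c = (1 + 8)/c = 9/c)
Z(M(2))*(n(4)*k) = (9/((4*2²)))*(4*(-83)) = (9/((4*4)))*(-332) = (9/16)*(-332) = -747/4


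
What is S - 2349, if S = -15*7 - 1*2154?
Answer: -4608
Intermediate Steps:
S = -2259 (S = -105 - 2154 = -2259)
S - 2349 = -2259 - 2349 = -4608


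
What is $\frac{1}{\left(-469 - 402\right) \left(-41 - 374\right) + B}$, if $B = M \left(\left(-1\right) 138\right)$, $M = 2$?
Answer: $\frac{1}{361189} \approx 2.7686 \cdot 10^{-6}$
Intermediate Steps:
$B = -276$ ($B = 2 \left(\left(-1\right) 138\right) = 2 \left(-138\right) = -276$)
$\frac{1}{\left(-469 - 402\right) \left(-41 - 374\right) + B} = \frac{1}{\left(-469 - 402\right) \left(-41 - 374\right) - 276} = \frac{1}{\left(-871\right) \left(-415\right) - 276} = \frac{1}{361465 - 276} = \frac{1}{361189}$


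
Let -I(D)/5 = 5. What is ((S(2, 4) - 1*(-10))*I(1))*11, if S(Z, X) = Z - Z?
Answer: -2750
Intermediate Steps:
S(Z, X) = 0
I(D) = -25 (I(D) = -5*5 = -25)
((S(2, 4) - 1*(-10))*I(1))*11 = ((0 - 1*(-10))*(-25))*11 = ((0 + 10)*(-25))*11 = (10*(-25))*11 = -250*11 = -2750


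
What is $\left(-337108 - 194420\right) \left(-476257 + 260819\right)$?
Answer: $114511329264$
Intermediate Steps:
$\left(-337108 - 194420\right) \left(-476257 + 260819\right) = \left(-531528\right) \left(-215438\right) = 114511329264$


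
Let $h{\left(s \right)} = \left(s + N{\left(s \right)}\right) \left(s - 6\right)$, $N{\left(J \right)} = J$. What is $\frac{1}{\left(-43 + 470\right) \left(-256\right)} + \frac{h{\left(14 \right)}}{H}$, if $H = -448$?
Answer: $- \frac{54657}{109312} \approx -0.50001$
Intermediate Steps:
$h{\left(s \right)} = 2 s \left(-6 + s\right)$ ($h{\left(s \right)} = \left(s + s\right) \left(s - 6\right) = 2 s \left(-6 + s\right)$)
$\frac{1}{\left(-43 + 470\right) \left(-256\right)} + \frac{h{\left(14 \right)}}{H} = \frac{1}{\left(-43 + 470\right) \left(-256\right)} + \frac{2 \cdot 14 \left(-6 + 14\right)}{-448} = \frac{1}{427} \left(- \frac{1}{256}\right) + 2 \cdot 14 \cdot 8 \left(- \frac{1}{448}\right) = \frac{1}{427} \left(- \frac{1}{256}\right) + 224 \left(- \frac{1}{448}\right) = - \frac{1}{109312} - \frac{1}{2} = - \frac{54657}{109312}$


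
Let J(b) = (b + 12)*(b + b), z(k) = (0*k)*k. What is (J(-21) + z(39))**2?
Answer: 142884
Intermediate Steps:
z(k) = 0 (z(k) = 0*k = 0)
J(b) = 2*b*(12 + b) (J(b) = (12 + b)*(2*b) = 2*b*(12 + b))
(J(-21) + z(39))**2 = (2*(-21)*(12 - 21) + 0)**2 = (2*(-21)*(-9) + 0)**2 = (378 + 0)**2 = 378**2 = 142884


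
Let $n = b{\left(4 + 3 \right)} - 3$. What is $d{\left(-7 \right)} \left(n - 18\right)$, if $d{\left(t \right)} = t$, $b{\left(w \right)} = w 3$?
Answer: $0$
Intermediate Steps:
$b{\left(w \right)} = 3 w$
$n = 18$ ($n = 3 \left(4 + 3\right) - 3 = 3 \cdot 7 - 3 = 21 - 3 = 18$)
$d{\left(-7 \right)} \left(n - 18\right) = - 7 \left(18 - 18\right) = \left(-7\right) 0 = 0$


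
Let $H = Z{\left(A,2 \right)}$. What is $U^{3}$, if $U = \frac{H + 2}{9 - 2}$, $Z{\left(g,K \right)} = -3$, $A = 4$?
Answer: $- \frac{1}{343} \approx -0.0029155$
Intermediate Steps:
$H = -3$
$U = - \frac{1}{7}$ ($U = \frac{-3 + 2}{9 - 2} = - \frac{1}{7} \approx -0.14286$)
$U^{3} = \left(- \frac{1}{7}\right)^{3} = - \frac{1}{343}$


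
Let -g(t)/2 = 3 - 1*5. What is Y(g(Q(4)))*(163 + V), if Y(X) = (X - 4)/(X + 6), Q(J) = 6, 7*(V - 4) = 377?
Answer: 0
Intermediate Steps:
V = 405/7 (V = 4 + (1/7)*377 = 4 + 377/7 = 405/7 ≈ 57.857)
g(t) = 4 (g(t) = -2*(3 - 1*5) = -2*(3 - 5) = -2*(-2) = 4)
Y(X) = (-4 + X)/(6 + X)
Y(g(Q(4)))*(163 + V) = ((-4 + 4)/(6 + 4))*(163 + 405/7) = (0/10)*(1546/7) = ((1/10)*0)*(1546/7) = 0*(1546/7) = 0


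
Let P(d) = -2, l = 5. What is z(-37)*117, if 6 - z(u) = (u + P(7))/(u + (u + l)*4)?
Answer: 37089/55 ≈ 674.35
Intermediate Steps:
z(u) = 6 - (-2 + u)/(20 + 5*u) (z(u) = 6 - (u - 2)/(u + (u + 5)*4) = 6 - (-2 + u)/(u + (5 + u)*4) = 6 - (-2 + u)/(u + (20 + 4*u)) = 6 - (-2 + u)/(20 + 5*u))
z(-37)*117 = ((122 + 29*(-37))/(5*(4 - 37)))*117 = ((1/5)*(122 - 1073)/(-33))*117 = ((1/5)*(-1/33)*(-951))*117 = (317/55)*117 = 37089/55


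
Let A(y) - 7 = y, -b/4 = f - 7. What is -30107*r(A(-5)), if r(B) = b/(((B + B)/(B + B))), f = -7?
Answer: -1685992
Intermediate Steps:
b = 56 (b = -4*(-7 - 7) = -4*(-14) = 56)
A(y) = 7 + y
r(B) = 56 (r(B) = 56/(((B + B)/(B + B))) = 56/(((2*B)/((2*B)))) = 56/(((2*B)*(1/(2*B)))) = 56/1 = 56*1 = 56)
-30107*r(A(-5)) = -30107*56 = -1685992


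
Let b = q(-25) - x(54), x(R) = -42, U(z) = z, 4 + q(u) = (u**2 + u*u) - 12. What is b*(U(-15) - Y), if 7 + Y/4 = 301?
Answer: -1519716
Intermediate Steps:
q(u) = -16 + 2*u**2 (q(u) = -4 + ((u**2 + u*u) - 12) = -4 + ((u**2 + u**2) - 12) = -4 + (2*u**2 - 12) = -4 + (-12 + 2*u**2) = -16 + 2*u**2)
Y = 1176 (Y = -28 + 4*301 = -28 + 1204 = 1176)
b = 1276 (b = (-16 + 2*(-25)**2) - 1*(-42) = (-16 + 2*625) + 42 = (-16 + 1250) + 42 = 1234 + 42 = 1276)
b*(U(-15) - Y) = 1276*(-15 - 1*1176) = 1276*(-15 - 1176) = 1276*(-1191) = -1519716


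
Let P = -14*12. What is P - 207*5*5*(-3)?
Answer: 15357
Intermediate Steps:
P = -168
P - 207*5*5*(-3) = -168 - 207*5*5*(-3) = -168 - 5175*(-3) = -168 - 207*(-75) = -168 + 15525 = 15357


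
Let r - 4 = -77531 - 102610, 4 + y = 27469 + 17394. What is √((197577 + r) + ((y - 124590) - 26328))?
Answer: I*√88619 ≈ 297.69*I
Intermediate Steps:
y = 44859 (y = -4 + (27469 + 17394) = -4 + 44863 = 44859)
r = -180137 (r = 4 + (-77531 - 102610) = 4 - 180141 = -180137)
√((197577 + r) + ((y - 124590) - 26328)) = √((197577 - 180137) + ((44859 - 124590) - 26328)) = √(17440 + (-79731 - 26328)) = √(17440 - 106059) = √(-88619) = I*√88619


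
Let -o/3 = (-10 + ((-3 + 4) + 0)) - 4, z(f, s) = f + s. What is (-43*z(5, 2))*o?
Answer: -11739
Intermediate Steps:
o = 39 (o = -3*((-10 + ((-3 + 4) + 0)) - 4) = -3*((-10 + (1 + 0)) - 4) = -3*((-10 + 1) - 4) = -3*(-9 - 4) = -3*(-13) = 39)
(-43*z(5, 2))*o = -43*(5 + 2)*39 = -43*7*39 = -301*39 = -11739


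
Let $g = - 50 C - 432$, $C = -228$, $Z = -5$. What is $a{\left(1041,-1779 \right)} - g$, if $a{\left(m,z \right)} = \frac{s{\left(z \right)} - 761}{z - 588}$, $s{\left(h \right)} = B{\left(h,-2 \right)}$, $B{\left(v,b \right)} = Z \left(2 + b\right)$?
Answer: $- \frac{25960495}{2367} \approx -10968.0$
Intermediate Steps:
$B{\left(v,b \right)} = -10 - 5 b$ ($B{\left(v,b \right)} = - 5 \left(2 + b\right) = -10 - 5 b$)
$s{\left(h \right)} = 0$ ($s{\left(h \right)} = -10 - -10 = -10 + 10 = 0$)
$a{\left(m,z \right)} = - \frac{761}{-588 + z}$ ($a{\left(m,z \right)} = \frac{0 - 761}{z - 588} = - \frac{761}{-588 + z}$)
$g = 10968$ ($g = \left(-50\right) \left(-228\right) - 432 = 11400 - 432 = 10968$)
$a{\left(1041,-1779 \right)} - g = - \frac{761}{-588 - 1779} - 10968 = - \frac{761}{-2367} - 10968 = \left(-761\right) \left(- \frac{1}{2367}\right) - 10968 = \frac{761}{2367} - 10968 = - \frac{25960495}{2367}$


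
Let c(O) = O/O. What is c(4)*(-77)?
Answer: -77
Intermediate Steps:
c(O) = 1
c(4)*(-77) = 1*(-77) = -77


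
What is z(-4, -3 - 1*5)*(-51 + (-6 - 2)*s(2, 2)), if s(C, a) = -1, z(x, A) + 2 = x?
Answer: 258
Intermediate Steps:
z(x, A) = -2 + x
z(-4, -3 - 1*5)*(-51 + (-6 - 2)*s(2, 2)) = (-2 - 4)*(-51 + (-6 - 2)*(-1)) = -6*(-51 - 8*(-1)) = -6*(-51 + 8) = -6*(-43) = 258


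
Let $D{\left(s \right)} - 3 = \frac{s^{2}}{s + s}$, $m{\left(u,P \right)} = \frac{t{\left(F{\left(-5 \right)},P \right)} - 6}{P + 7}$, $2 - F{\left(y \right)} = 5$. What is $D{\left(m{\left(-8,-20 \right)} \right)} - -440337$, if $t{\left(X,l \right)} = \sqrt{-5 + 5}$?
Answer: $\frac{5724423}{13} \approx 4.4034 \cdot 10^{5}$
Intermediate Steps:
$F{\left(y \right)} = -3$ ($F{\left(y \right)} = 2 - 5 = -3$)
$t{\left(X,l \right)} = 0$ ($t{\left(X,l \right)} = \sqrt{0} = 0$)
$m{\left(u,P \right)} = - \frac{6}{7 + P}$ ($m{\left(u,P \right)} = \frac{0 - 6}{P + 7} = - \frac{6}{7 + P}$)
$D{\left(s \right)} = 3 + \frac{s}{2}$ ($D{\left(s \right)} = 3 + \frac{s^{2}}{s + s} = 3 + \frac{s^{2}}{2 s} = 3 + \frac{1}{2 s} s^{2} = 3 + \frac{s}{2}$)
$D{\left(m{\left(-8,-20 \right)} \right)} - -440337 = \left(3 + \frac{\left(-6\right) \frac{1}{7 - 20}}{2}\right) - -440337 = \left(3 + \frac{\left(-6\right) \frac{1}{-13}}{2}\right) + 440337 = \left(3 + \frac{\left(-6\right) \left(- \frac{1}{13}\right)}{2}\right) + 440337 = \left(3 + \frac{1}{2} \cdot \frac{6}{13}\right) + 440337 = \left(3 + \frac{3}{13}\right) + 440337 = \frac{42}{13} + 440337 = \frac{5724423}{13}$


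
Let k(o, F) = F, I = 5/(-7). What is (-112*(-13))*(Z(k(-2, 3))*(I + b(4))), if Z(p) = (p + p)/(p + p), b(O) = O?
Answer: 4784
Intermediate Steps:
I = -5/7 (I = 5*(-⅐) = -5/7 ≈ -0.71429)
Z(p) = 1 (Z(p) = (2*p)/((2*p)) = (2*p)*(1/(2*p)) = 1)
(-112*(-13))*(Z(k(-2, 3))*(I + b(4))) = (-112*(-13))*(1*(-5/7 + 4)) = 1456*(1*(23/7)) = 1456*(23/7) = 4784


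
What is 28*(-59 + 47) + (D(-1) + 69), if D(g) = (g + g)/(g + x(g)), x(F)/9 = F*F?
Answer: -1069/4 ≈ -267.25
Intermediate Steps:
x(F) = 9*F**2 (x(F) = 9*(F*F) = 9*F**2)
D(g) = 2*g/(g + 9*g**2) (D(g) = (g + g)/(g + 9*g**2) = (2*g)/(g + 9*g**2) = 2*g/(g + 9*g**2))
28*(-59 + 47) + (D(-1) + 69) = 28*(-59 + 47) + (2/(1 + 9*(-1)) + 69) = 28*(-12) + (2/(1 - 9) + 69) = -336 + (2/(-8) + 69) = -336 + (2*(-1/8) + 69) = -336 + (-1/4 + 69) = -336 + 275/4 = -1069/4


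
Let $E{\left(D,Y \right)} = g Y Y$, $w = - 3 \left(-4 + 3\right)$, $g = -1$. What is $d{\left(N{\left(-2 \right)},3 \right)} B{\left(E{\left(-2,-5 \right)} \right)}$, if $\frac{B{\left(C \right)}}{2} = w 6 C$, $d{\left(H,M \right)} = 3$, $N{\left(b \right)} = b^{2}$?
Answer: $-2700$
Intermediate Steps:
$w = 3$ ($w = \left(-3\right) \left(-1\right) = 3$)
$E{\left(D,Y \right)} = - Y^{2}$ ($E{\left(D,Y \right)} = - Y Y = - Y^{2}$)
$B{\left(C \right)} = 36 C$ ($B{\left(C \right)} = 2 \cdot 3 \cdot 6 C = 2 \cdot 18 C = 36 C$)
$d{\left(N{\left(-2 \right)},3 \right)} B{\left(E{\left(-2,-5 \right)} \right)} = 3 \cdot 36 \left(- \left(-5\right)^{2}\right) = 3 \cdot 36 \left(\left(-1\right) 25\right) = 3 \cdot 36 \left(-25\right) = 3 \left(-900\right) = -2700$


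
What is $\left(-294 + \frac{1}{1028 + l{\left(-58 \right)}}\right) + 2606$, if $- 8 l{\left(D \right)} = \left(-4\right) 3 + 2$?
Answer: $\frac{9518508}{4117} \approx 2312.0$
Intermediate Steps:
$l{\left(D \right)} = \frac{5}{4}$ ($l{\left(D \right)} = - \frac{\left(-4\right) 3 + 2}{8} = - \frac{-12 + 2}{8} = \left(- \frac{1}{8}\right) \left(-10\right) = \frac{5}{4}$)
$\left(-294 + \frac{1}{1028 + l{\left(-58 \right)}}\right) + 2606 = \left(-294 + \frac{1}{1028 + \frac{5}{4}}\right) + 2606 = \left(-294 + \frac{1}{\frac{4117}{4}}\right) + 2606 = \left(-294 + \frac{4}{4117}\right) + 2606 = - \frac{1210394}{4117} + 2606 = \frac{9518508}{4117}$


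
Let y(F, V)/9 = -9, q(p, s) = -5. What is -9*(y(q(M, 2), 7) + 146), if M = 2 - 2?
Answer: -585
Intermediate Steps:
M = 0
y(F, V) = -81 (y(F, V) = 9*(-9) = -81)
-9*(y(q(M, 2), 7) + 146) = -9*(-81 + 146) = -9*65 = -585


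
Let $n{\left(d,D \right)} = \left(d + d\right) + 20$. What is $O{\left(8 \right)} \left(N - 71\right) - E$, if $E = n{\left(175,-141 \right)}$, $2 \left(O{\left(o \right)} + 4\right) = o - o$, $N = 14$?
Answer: $-142$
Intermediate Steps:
$O{\left(o \right)} = -4$ ($O{\left(o \right)} = -4 + \frac{o - o}{2} = -4 + \frac{1}{2} \cdot 0 = -4 + 0 = -4$)
$n{\left(d,D \right)} = 20 + 2 d$ ($n{\left(d,D \right)} = 2 d + 20 = 20 + 2 d$)
$E = 370$ ($E = 20 + 2 \cdot 175 = 20 + 350 = 370$)
$O{\left(8 \right)} \left(N - 71\right) - E = - 4 \left(14 - 71\right) - 370 = \left(-4\right) \left(-57\right) - 370 = 228 - 370 = -142$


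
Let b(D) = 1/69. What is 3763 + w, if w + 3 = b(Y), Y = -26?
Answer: 259441/69 ≈ 3760.0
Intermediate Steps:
b(D) = 1/69
w = -206/69 (w = -3 + 1/69 = -206/69 ≈ -2.9855)
3763 + w = 3763 - 206/69 = 259441/69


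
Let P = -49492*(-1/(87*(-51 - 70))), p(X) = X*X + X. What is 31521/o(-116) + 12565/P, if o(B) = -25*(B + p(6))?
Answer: -121571354709/45780100 ≈ -2655.6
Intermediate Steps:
p(X) = X + X² (p(X) = X² + X = X + X²)
o(B) = -1050 - 25*B (o(B) = -25*(B + 6*(1 + 6)) = -25*(B + 6*7) = -25*(B + 42) = -25*(42 + B) = -1050 - 25*B)
P = -49492/10527 (P = -49492/((-87*(-121))) = -49492/10527 ≈ -4.7014)
31521/o(-116) + 12565/P = 31521/(-1050 - 25*(-116)) + 12565/(-49492/10527) = 31521/(-1050 + 2900) + 12565*(-10527/49492) = 31521/1850 - 132271755/49492 = -121571354709/45780100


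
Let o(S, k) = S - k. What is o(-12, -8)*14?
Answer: -56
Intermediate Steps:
o(-12, -8)*14 = (-12 - 1*(-8))*14 = (-12 + 8)*14 = -4*14 = -56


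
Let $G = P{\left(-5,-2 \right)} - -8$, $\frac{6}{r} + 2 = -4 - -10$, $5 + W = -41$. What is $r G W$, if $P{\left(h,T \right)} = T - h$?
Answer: $-759$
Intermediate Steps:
$W = -46$ ($W = -5 - 41 = -46$)
$r = \frac{3}{2}$ ($r = \frac{6}{-2 - -6} = \frac{6}{-2 + \left(-4 + 10\right)} = \frac{6}{-2 + 6} = \frac{6}{4} = 6 \cdot \frac{1}{4} = \frac{3}{2} \approx 1.5$)
$G = 11$ ($G = \left(-2 - -5\right) - -8 = \left(-2 + 5\right) + 8 = 3 + 8 = 11$)
$r G W = \frac{3}{2} \cdot 11 \left(-46\right) = \frac{33}{2} \left(-46\right) = -759$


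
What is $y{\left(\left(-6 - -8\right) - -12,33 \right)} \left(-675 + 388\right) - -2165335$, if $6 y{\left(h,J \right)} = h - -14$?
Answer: $\frac{6491987}{3} \approx 2.164 \cdot 10^{6}$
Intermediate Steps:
$y{\left(h,J \right)} = \frac{7}{3} + \frac{h}{6}$ ($y{\left(h,J \right)} = \frac{h - -14}{6} = \frac{h + 14}{6} = \frac{14 + h}{6} = \frac{7}{3} + \frac{h}{6}$)
$y{\left(\left(-6 - -8\right) - -12,33 \right)} \left(-675 + 388\right) - -2165335 = \left(\frac{7}{3} + \frac{\left(-6 - -8\right) - -12}{6}\right) \left(-675 + 388\right) - -2165335 = \left(\frac{7}{3} + \frac{\left(-6 + 8\right) + 12}{6}\right) \left(-287\right) + 2165335 = \left(\frac{7}{3} + \frac{2 + 12}{6}\right) \left(-287\right) + 2165335 = \left(\frac{7}{3} + \frac{1}{6} \cdot 14\right) \left(-287\right) + 2165335 = \left(\frac{7}{3} + \frac{7}{3}\right) \left(-287\right) + 2165335 = \frac{14}{3} \left(-287\right) + 2165335 = - \frac{4018}{3} + 2165335 = \frac{6491987}{3}$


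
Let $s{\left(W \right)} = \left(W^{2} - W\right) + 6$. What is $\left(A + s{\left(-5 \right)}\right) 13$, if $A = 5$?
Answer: $533$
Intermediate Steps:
$s{\left(W \right)} = 6 + W^{2} - W$
$\left(A + s{\left(-5 \right)}\right) 13 = \left(5 + \left(6 + \left(-5\right)^{2} - -5\right)\right) 13 = \left(5 + \left(6 + 25 + 5\right)\right) 13 = \left(5 + 36\right) 13 = 41 \cdot 13 = 533$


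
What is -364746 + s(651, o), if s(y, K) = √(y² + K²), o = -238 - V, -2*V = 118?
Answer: -364746 + √455842 ≈ -3.6407e+5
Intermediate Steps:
V = -59 (V = -½*118 = -59)
o = -179 (o = -238 - 1*(-59) = -238 + 59 = -179)
s(y, K) = √(K² + y²)
-364746 + s(651, o) = -364746 + √((-179)² + 651²) = -364746 + √(32041 + 423801) = -364746 + √455842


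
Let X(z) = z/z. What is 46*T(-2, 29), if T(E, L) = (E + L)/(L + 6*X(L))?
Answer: 1242/35 ≈ 35.486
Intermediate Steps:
X(z) = 1
T(E, L) = (E + L)/(6 + L) (T(E, L) = (E + L)/(L + 6*1) = (E + L)/(L + 6) = (E + L)/(6 + L))
46*T(-2, 29) = 46*((-2 + 29)/(6 + 29)) = 46*(27/35) = 1242/35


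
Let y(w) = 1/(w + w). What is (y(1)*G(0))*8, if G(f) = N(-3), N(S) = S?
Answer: -12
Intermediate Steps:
y(w) = 1/(2*w)
G(f) = -3
(y(1)*G(0))*8 = (((1/2)/1)*(-3))*8 = (((1/2)*1)*(-3))*8 = ((1/2)*(-3))*8 = -3/2*8 = -12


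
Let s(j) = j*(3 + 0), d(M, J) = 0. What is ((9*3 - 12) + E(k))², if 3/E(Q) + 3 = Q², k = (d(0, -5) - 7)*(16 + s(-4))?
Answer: 137311524/609961 ≈ 225.12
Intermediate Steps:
s(j) = 3*j (s(j) = j*3 = 3*j)
k = -28 (k = (0 - 7)*(16 + 3*(-4)) = -7*(16 - 12) = -7*4 = -28)
E(Q) = 3/(-3 + Q²)
((9*3 - 12) + E(k))² = ((9*3 - 12) + 3/(-3 + (-28)²))² = ((27 - 12) + 3/(-3 + 784))² = (15 + 3/781)² = (11718/781)² = 137311524/609961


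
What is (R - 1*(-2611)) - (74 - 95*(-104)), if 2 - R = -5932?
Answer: -1409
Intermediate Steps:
R = 5934 (R = 2 - 1*(-5932) = 2 + 5932 = 5934)
(R - 1*(-2611)) - (74 - 95*(-104)) = (5934 - 1*(-2611)) - (74 - 95*(-104)) = (5934 + 2611) - (74 + 9880) = 8545 - 1*9954 = 8545 - 9954 = -1409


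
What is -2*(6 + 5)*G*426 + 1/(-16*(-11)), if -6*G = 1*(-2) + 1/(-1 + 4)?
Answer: -1374557/528 ≈ -2603.3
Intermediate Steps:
G = 5/18 (G = -(1*(-2) + 1/(-1 + 4))/6 = -(-2 + 1/3)/6 = -(-2 + ⅓)/6 = -⅙*(-5/3) = 5/18 ≈ 0.27778)
-2*(6 + 5)*G*426 + 1/(-16*(-11)) = -2*(6 + 5)*5/18*426 + 1/(-16*(-11)) = -22*5/18*426 + 1/176 = -2*55/18*426 + 1/176 = -55/9*426 + 1/176 = -7810/3 + 1/176 = -1374557/528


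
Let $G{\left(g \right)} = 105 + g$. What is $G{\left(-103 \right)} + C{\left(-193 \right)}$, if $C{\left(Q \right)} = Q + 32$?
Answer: $-159$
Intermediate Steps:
$C{\left(Q \right)} = 32 + Q$
$G{\left(-103 \right)} + C{\left(-193 \right)} = \left(105 - 103\right) + \left(32 - 193\right) = 2 - 161 = -159$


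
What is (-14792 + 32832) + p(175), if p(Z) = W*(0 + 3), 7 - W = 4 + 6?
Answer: 18031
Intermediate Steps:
W = -3 (W = 7 - (4 + 6) = 7 - 1*10 = 7 - 10 = -3)
p(Z) = -9 (p(Z) = -3*(0 + 3) = -3*3 = -9)
(-14792 + 32832) + p(175) = (-14792 + 32832) - 9 = 18040 - 9 = 18031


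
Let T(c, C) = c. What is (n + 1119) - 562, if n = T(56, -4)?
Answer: 613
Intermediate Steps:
n = 56
(n + 1119) - 562 = (56 + 1119) - 562 = 1175 - 562 = 613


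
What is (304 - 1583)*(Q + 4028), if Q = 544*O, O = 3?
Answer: -7239140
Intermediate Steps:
Q = 1632 (Q = 544*3 = 1632)
(304 - 1583)*(Q + 4028) = (304 - 1583)*(1632 + 4028) = -1279*5660 = -7239140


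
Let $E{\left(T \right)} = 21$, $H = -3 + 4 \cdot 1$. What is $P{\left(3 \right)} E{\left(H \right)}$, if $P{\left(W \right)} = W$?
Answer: $63$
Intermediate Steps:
$H = 1$ ($H = -3 + 4 = 1$)
$P{\left(3 \right)} E{\left(H \right)} = 3 \cdot 21 = 63$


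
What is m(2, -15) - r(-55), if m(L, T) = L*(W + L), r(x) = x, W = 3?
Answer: 65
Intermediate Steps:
m(L, T) = L*(3 + L)
m(2, -15) - r(-55) = 2*(3 + 2) - 1*(-55) = 2*5 + 55 = 10 + 55 = 65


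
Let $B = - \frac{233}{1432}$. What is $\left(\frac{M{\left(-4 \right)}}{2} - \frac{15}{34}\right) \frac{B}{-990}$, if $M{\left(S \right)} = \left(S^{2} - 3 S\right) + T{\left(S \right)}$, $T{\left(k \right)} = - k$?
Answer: $\frac{123257}{48201120} \approx 0.0025571$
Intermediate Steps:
$B = - \frac{233}{1432}$ ($B = \left(-233\right) \frac{1}{1432} = - \frac{233}{1432} \approx -0.16271$)
$M{\left(S \right)} = S^{2} - 4 S$ ($M{\left(S \right)} = \left(S^{2} - 3 S\right) - S = S^{2} - 4 S$)
$\left(\frac{M{\left(-4 \right)}}{2} - \frac{15}{34}\right) \frac{B}{-990} = \left(\frac{\left(-4\right) \left(-4 - 4\right)}{2} - \frac{15}{34}\right) \left(- \frac{233}{1432 \left(-990\right)}\right) = \left(\left(-4\right) \left(-8\right) \frac{1}{2} - \frac{15}{34}\right) \left(\left(- \frac{233}{1432}\right) \left(- \frac{1}{990}\right)\right) = \left(32 \cdot \frac{1}{2} - \frac{15}{34}\right) \frac{233}{1417680} = \left(16 - \frac{15}{34}\right) \frac{233}{1417680} = \frac{529}{34} \cdot \frac{233}{1417680} = \frac{123257}{48201120}$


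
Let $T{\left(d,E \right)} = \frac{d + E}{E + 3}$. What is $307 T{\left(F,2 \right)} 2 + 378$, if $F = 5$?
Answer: $\frac{6188}{5} \approx 1237.6$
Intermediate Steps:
$T{\left(d,E \right)} = \frac{E + d}{3 + E}$
$307 T{\left(F,2 \right)} 2 + 378 = 307 \frac{2 + 5}{3 + 2} \cdot 2 + 378 = 307 \cdot \frac{1}{5} \cdot 7 \cdot 2 + 378 = 307 \cdot \frac{7}{5} \cdot 2 + 378 = 307 \cdot \frac{14}{5} + 378 = \frac{4298}{5} + 378 = \frac{6188}{5}$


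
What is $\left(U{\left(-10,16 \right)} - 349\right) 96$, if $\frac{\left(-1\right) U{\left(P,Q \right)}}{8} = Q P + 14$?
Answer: $78624$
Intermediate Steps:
$U{\left(P,Q \right)} = -112 - 8 P Q$ ($U{\left(P,Q \right)} = - 8 \left(Q P + 14\right) = - 8 \left(P Q + 14\right) = - 8 \left(14 + P Q\right) = -112 - 8 P Q$)
$\left(U{\left(-10,16 \right)} - 349\right) 96 = \left(\left(-112 - \left(-80\right) 16\right) - 349\right) 96 = \left(\left(-112 + 1280\right) - 349\right) 96 = \left(1168 - 349\right) 96 = 819 \cdot 96 = 78624$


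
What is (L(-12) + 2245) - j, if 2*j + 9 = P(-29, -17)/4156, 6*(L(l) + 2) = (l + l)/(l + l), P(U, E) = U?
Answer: 56047903/24936 ≈ 2247.7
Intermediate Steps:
L(l) = -11/6 (L(l) = -2 + ((l + l)/(l + l))/6 = -2 + ((2*l)/((2*l)))/6 = -2 + ((2*l)*(1/(2*l)))/6 = -2 + (⅙)*1 = -2 + ⅙ = -11/6)
j = -37433/8312 (j = -9/2 + (-29/4156)/2 = -9/2 + (-29*1/4156)/2 = -9/2 + (½)*(-29/4156) = -9/2 - 29/8312 = -37433/8312 ≈ -4.5035)
(L(-12) + 2245) - j = (-11/6 + 2245) - 1*(-37433/8312) = 13459/6 + 37433/8312 = 56047903/24936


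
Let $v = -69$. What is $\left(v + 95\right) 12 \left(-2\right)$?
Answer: $-624$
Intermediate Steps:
$\left(v + 95\right) 12 \left(-2\right) = \left(-69 + 95\right) 12 \left(-2\right) = 26 \left(-24\right) = -624$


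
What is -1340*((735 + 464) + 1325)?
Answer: -3382160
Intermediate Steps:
-1340*((735 + 464) + 1325) = -1340*(1199 + 1325) = -1340*2524 = -3382160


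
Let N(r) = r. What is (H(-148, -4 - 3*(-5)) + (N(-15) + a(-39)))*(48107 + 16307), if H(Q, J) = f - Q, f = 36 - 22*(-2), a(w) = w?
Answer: 11208036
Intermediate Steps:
f = 80 (f = 36 - 1*(-44) = 36 + 44 = 80)
H(Q, J) = 80 - Q
(H(-148, -4 - 3*(-5)) + (N(-15) + a(-39)))*(48107 + 16307) = ((80 - 1*(-148)) + (-15 - 39))*(48107 + 16307) = ((80 + 148) - 54)*64414 = (228 - 54)*64414 = 174*64414 = 11208036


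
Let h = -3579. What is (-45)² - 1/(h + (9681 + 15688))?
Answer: 44124749/21790 ≈ 2025.0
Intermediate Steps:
(-45)² - 1/(h + (9681 + 15688)) = (-45)² - 1/(-3579 + (9681 + 15688)) = 2025 - 1/(-3579 + 25369) = 2025 - 1/21790 = 44124749/21790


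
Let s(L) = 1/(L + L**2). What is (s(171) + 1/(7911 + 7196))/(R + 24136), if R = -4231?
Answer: 44519/8844330607020 ≈ 5.0336e-9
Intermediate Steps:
(s(171) + 1/(7911 + 7196))/(R + 24136) = (1/(171*(1 + 171)) + 1/(7911 + 7196))/(-4231 + 24136) = ((1/171)/172 + 1/15107)/19905 = ((1/171)*(1/172) + 1/15107)*(1/19905) = (1/29412 + 1/15107)*(1/19905) = (44519/444327084)*(1/19905) = 44519/8844330607020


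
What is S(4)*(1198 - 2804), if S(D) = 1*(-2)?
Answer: 3212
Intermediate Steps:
S(D) = -2
S(4)*(1198 - 2804) = -2*(1198 - 2804) = -2*(-1606) = 3212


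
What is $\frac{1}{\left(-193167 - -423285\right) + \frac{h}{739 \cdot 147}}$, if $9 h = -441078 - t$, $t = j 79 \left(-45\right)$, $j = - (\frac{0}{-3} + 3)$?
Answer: $\frac{325899}{74995075501} \approx 4.3456 \cdot 10^{-6}$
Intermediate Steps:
$j = -3$ ($j = - (0 \left(- \frac{1}{3}\right) + 3) = - (0 + 3) = \left(-1\right) 3 = -3$)
$t = 10665$ ($t = \left(-3\right) 79 \left(-45\right) = \left(-237\right) \left(-45\right) = 10665$)
$h = - \frac{150581}{3}$ ($h = \frac{-441078 - 10665}{9} = \frac{1}{9} \left(-451743\right) = - \frac{150581}{3} \approx -50194.0$)
$\frac{1}{\left(-193167 - -423285\right) + \frac{h}{739 \cdot 147}} = \frac{1}{\left(-193167 - -423285\right) - \frac{150581}{3 \cdot 739 \cdot 147}} = \frac{1}{\left(-193167 + 423285\right) - \frac{150581}{3 \cdot 108633}} = \frac{1}{230118 - \frac{150581}{325899}} = \frac{1}{\frac{74995075501}{325899}} = \frac{325899}{74995075501}$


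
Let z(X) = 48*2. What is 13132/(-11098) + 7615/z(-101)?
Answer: 41625299/532704 ≈ 78.140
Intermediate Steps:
z(X) = 96
13132/(-11098) + 7615/z(-101) = 13132/(-11098) + 7615/96 = 13132*(-1/11098) + 7615*(1/96) = -6566/5549 + 7615/96 = 41625299/532704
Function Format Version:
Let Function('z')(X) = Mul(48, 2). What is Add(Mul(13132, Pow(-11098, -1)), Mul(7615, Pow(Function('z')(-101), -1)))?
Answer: Rational(41625299, 532704) ≈ 78.140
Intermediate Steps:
Function('z')(X) = 96
Add(Mul(13132, Pow(-11098, -1)), Mul(7615, Pow(Function('z')(-101), -1))) = Add(Mul(13132, Pow(-11098, -1)), Mul(7615, Pow(96, -1))) = Add(Mul(13132, Rational(-1, 11098)), Mul(7615, Rational(1, 96))) = Add(Rational(-6566, 5549), Rational(7615, 96)) = Rational(41625299, 532704)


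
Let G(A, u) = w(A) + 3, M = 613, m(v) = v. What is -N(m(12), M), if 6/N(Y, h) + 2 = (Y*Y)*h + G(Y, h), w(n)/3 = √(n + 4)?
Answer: -6/88285 ≈ -6.7962e-5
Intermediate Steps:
w(n) = 3*√(4 + n) (w(n) = 3*√(n + 4) = 3*√(4 + n))
G(A, u) = 3 + 3*√(4 + A) (G(A, u) = 3*√(4 + A) + 3 = 3 + 3*√(4 + A))
N(Y, h) = 6/(1 + 3*√(4 + Y) + h*Y²) (N(Y, h) = 6/(-2 + ((Y*Y)*h + (3 + 3*√(4 + Y)))) = 6/(-2 + (Y²*h + (3 + 3*√(4 + Y)))) = 6/(-2 + (h*Y² + (3 + 3*√(4 + Y)))) = 6/(-2 + (3 + 3*√(4 + Y) + h*Y²)) = 6/(1 + 3*√(4 + Y) + h*Y²))
-N(m(12), M) = -6/(1 + 3*√(4 + 12) + 613*12²) = -6/(1 + 3*√16 + 613*144) = -6/(1 + 3*4 + 88272) = -6/(1 + 12 + 88272) = -6/88285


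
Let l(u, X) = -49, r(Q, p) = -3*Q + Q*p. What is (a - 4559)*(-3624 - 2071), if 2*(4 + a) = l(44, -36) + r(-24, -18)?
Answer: 49381345/2 ≈ 2.4691e+7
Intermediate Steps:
a = 447/2 (a = -4 + (-49 - 24*(-3 - 18))/2 = -4 + (-49 - 24*(-21))/2 = -4 + (-49 + 504)/2 = -4 + (1/2)*455 = -4 + 455/2 = 447/2 ≈ 223.50)
(a - 4559)*(-3624 - 2071) = (447/2 - 4559)*(-3624 - 2071) = -8671/2*(-5695) = 49381345/2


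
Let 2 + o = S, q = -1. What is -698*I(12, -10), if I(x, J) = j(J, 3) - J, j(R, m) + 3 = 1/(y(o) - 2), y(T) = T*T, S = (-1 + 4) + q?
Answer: -4537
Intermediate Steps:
S = 2 (S = (-1 + 4) - 1 = 3 - 1 = 2)
o = 0 (o = -2 + 2 = 0)
y(T) = T²
j(R, m) = -7/2 (j(R, m) = -3 + 1/(0² - 2) = -3 + 1/(0 - 2) = -3 + 1/(-2) = -3 - ½ = -7/2)
I(x, J) = -7/2 - J
-698*I(12, -10) = -698*(-7/2 - 1*(-10)) = -698*(-7/2 + 10) = -698*13/2 = -4537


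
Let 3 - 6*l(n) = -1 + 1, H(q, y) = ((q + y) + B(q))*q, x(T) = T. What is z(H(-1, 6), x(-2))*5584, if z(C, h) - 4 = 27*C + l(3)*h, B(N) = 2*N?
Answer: -435552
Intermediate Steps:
H(q, y) = q*(y + 3*q) (H(q, y) = ((q + y) + 2*q)*q = (y + 3*q)*q = q*(y + 3*q))
l(n) = 1/2 (l(n) = 1/2 - (-1 + 1)/6 = 1/2 - 1/6*0 = 1/2 + 0 = 1/2)
z(C, h) = 4 + h/2 + 27*C (z(C, h) = 4 + (27*C + h/2) = 4 + (h/2 + 27*C) = 4 + h/2 + 27*C)
z(H(-1, 6), x(-2))*5584 = (4 + (1/2)*(-2) + 27*(-(6 + 3*(-1))))*5584 = (4 - 1 + 27*(-(6 - 3)))*5584 = (4 - 1 + 27*(-1*3))*5584 = (4 - 1 + 27*(-3))*5584 = (4 - 1 - 81)*5584 = -78*5584 = -435552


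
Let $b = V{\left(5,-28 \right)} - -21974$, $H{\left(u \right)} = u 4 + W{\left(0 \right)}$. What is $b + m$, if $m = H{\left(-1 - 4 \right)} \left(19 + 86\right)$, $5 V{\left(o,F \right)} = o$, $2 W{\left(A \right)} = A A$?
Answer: $19875$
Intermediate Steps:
$W{\left(A \right)} = \frac{A^{2}}{2}$ ($W{\left(A \right)} = \frac{A A}{2} = \frac{A^{2}}{2}$)
$V{\left(o,F \right)} = \frac{o}{5}$
$H{\left(u \right)} = 4 u$ ($H{\left(u \right)} = u 4 + \frac{0^{2}}{2} = 4 u + \frac{1}{2} \cdot 0 = 4 u + 0 = 4 u$)
$m = -2100$ ($m = 4 \left(-1 - 4\right) \left(19 + 86\right) = 4 \left(-5\right) 105 = \left(-20\right) 105 = -2100$)
$b = 21975$ ($b = \frac{1}{5} \cdot 5 - -21974 = 1 + 21974 = 21975$)
$b + m = 21975 - 2100 = 19875$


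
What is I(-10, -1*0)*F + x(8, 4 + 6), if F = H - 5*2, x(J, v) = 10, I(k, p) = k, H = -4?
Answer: 150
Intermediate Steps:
F = -14 (F = -4 - 5*2 = -4 - 1*10 = -4 - 10 = -14)
I(-10, -1*0)*F + x(8, 4 + 6) = -10*(-14) + 10 = 140 + 10 = 150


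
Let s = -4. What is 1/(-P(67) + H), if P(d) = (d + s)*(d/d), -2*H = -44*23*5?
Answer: 1/2467 ≈ 0.00040535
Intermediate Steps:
H = 2530 (H = -(-44*23)*5/2 = -(-506)*5 = -½*(-5060) = 2530)
P(d) = -4 + d (P(d) = (d - 4)*(d/d) = (-4 + d)*1 = -4 + d)
1/(-P(67) + H) = 1/(-(-4 + 67) + 2530) = 1/(-1*63 + 2530) = 1/(-63 + 2530) = 1/2467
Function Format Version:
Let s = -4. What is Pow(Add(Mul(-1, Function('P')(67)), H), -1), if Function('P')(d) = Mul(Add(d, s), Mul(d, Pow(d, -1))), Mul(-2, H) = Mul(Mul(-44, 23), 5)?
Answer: Rational(1, 2467) ≈ 0.00040535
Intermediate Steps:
H = 2530 (H = Mul(Rational(-1, 2), Mul(Mul(-44, 23), 5)) = Mul(Rational(-1, 2), Mul(-1012, 5)) = Mul(Rational(-1, 2), -5060) = 2530)
Function('P')(d) = Add(-4, d) (Function('P')(d) = Mul(Add(d, -4), Mul(d, Pow(d, -1))) = Mul(Add(-4, d), 1) = Add(-4, d))
Pow(Add(Mul(-1, Function('P')(67)), H), -1) = Pow(Add(Mul(-1, Add(-4, 67)), 2530), -1) = Pow(Add(Mul(-1, 63), 2530), -1) = Pow(Add(-63, 2530), -1) = Pow(2467, -1) = Rational(1, 2467)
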